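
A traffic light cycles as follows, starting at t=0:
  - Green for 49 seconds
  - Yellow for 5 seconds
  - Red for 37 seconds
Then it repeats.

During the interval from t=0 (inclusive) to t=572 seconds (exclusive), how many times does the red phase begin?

Cycle = 49+5+37 = 91s
red phase starts at t = k*91 + 54 for k=0,1,2,...
Need k*91+54 < 572 → k < 5.692
k ∈ {0, ..., 5} → 6 starts

Answer: 6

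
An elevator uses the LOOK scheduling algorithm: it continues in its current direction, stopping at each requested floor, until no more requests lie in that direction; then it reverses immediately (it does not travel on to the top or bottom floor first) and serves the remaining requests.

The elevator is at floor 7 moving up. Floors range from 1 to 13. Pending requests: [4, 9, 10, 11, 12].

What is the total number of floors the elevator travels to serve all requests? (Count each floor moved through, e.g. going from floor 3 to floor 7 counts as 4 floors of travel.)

Start at floor 7 moving up, LOOK stop order: [9, 10, 11, 12, 4]
  7 → 9: |9-7| = 2, total = 2
  9 → 10: |10-9| = 1, total = 3
  10 → 11: |11-10| = 1, total = 4
  11 → 12: |12-11| = 1, total = 5
  12 → 4: |4-12| = 8, total = 13

Answer: 13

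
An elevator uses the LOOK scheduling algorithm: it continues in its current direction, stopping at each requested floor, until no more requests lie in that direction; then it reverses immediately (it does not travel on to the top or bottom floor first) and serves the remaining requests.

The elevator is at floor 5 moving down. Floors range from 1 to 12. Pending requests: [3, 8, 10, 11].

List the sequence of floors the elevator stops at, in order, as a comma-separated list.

Current: 5, moving DOWN
Serve below first (descending): [3]
Then reverse, serve above (ascending): [8, 10, 11]

Answer: 3, 8, 10, 11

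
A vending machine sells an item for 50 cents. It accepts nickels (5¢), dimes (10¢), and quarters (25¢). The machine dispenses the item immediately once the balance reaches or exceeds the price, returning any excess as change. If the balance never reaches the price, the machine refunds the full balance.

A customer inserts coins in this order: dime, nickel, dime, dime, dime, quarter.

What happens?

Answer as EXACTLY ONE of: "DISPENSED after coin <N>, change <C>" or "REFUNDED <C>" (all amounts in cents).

Answer: DISPENSED after coin 6, change 20

Derivation:
Price: 50¢
Coin 1 (dime, 10¢): balance = 10¢
Coin 2 (nickel, 5¢): balance = 15¢
Coin 3 (dime, 10¢): balance = 25¢
Coin 4 (dime, 10¢): balance = 35¢
Coin 5 (dime, 10¢): balance = 45¢
Coin 6 (quarter, 25¢): balance = 70¢
  → balance >= price → DISPENSE, change = 70 - 50 = 20¢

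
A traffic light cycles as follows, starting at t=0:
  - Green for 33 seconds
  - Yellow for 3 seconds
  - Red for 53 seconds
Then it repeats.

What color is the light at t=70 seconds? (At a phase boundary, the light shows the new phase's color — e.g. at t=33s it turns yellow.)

Answer: red

Derivation:
Cycle length = 33 + 3 + 53 = 89s
t = 70, phase_t = 70 mod 89 = 70
70 >= 36 → RED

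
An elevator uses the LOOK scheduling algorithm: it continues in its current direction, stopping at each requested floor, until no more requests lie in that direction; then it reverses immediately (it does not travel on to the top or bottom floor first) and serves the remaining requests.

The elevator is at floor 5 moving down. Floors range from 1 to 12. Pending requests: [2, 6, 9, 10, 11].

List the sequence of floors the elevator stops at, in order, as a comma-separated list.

Current: 5, moving DOWN
Serve below first (descending): [2]
Then reverse, serve above (ascending): [6, 9, 10, 11]

Answer: 2, 6, 9, 10, 11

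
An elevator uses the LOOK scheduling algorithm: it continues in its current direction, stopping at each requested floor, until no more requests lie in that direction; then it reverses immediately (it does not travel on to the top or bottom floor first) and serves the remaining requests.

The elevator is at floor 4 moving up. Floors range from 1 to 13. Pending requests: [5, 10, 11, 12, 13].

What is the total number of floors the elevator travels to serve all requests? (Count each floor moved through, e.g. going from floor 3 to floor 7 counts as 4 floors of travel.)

Start at floor 4 moving up, LOOK stop order: [5, 10, 11, 12, 13]
  4 → 5: |5-4| = 1, total = 1
  5 → 10: |10-5| = 5, total = 6
  10 → 11: |11-10| = 1, total = 7
  11 → 12: |12-11| = 1, total = 8
  12 → 13: |13-12| = 1, total = 9

Answer: 9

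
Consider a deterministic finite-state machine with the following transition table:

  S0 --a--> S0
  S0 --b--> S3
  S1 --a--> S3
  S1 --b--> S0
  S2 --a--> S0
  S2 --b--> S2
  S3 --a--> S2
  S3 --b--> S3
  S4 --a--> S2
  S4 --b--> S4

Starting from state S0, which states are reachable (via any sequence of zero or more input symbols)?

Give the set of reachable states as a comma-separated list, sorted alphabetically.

BFS from S0:
  visit S0: S0--a-->S0 (seen), S0--b-->S3 (new)
  visit S3: S3--a-->S2 (new), S3--b-->S3 (seen)
  visit S2: S2--a-->S0 (seen), S2--b-->S2 (seen)

Answer: S0, S2, S3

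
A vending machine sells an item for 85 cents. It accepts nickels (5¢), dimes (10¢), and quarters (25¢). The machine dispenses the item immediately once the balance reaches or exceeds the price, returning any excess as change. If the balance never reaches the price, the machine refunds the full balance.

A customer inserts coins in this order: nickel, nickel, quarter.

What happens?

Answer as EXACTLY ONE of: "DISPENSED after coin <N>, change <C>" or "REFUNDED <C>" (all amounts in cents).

Price: 85¢
Coin 1 (nickel, 5¢): balance = 5¢
Coin 2 (nickel, 5¢): balance = 10¢
Coin 3 (quarter, 25¢): balance = 35¢
All coins inserted, balance 35¢ < price 85¢ → REFUND 35¢

Answer: REFUNDED 35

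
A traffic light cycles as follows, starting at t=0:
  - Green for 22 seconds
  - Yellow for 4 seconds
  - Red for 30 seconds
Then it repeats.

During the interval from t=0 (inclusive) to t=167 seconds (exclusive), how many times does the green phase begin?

Cycle = 22+4+30 = 56s
green phase starts at t = k*56 + 0 for k=0,1,2,...
Need k*56+0 < 167 → k < 2.982
k ∈ {0, ..., 2} → 3 starts

Answer: 3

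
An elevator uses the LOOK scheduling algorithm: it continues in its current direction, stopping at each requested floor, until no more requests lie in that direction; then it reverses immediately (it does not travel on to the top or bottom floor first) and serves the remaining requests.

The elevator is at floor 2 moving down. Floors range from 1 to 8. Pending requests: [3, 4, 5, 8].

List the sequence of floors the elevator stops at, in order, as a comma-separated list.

Answer: 3, 4, 5, 8

Derivation:
Current: 2, moving DOWN
Serve below first (descending): []
Then reverse, serve above (ascending): [3, 4, 5, 8]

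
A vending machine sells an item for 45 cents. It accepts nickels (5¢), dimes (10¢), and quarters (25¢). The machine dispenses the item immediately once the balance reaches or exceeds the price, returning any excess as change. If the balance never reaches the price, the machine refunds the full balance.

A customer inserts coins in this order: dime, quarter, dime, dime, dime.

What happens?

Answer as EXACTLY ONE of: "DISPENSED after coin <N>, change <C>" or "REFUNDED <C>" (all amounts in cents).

Answer: DISPENSED after coin 3, change 0

Derivation:
Price: 45¢
Coin 1 (dime, 10¢): balance = 10¢
Coin 2 (quarter, 25¢): balance = 35¢
Coin 3 (dime, 10¢): balance = 45¢
  → balance >= price → DISPENSE, change = 45 - 45 = 0¢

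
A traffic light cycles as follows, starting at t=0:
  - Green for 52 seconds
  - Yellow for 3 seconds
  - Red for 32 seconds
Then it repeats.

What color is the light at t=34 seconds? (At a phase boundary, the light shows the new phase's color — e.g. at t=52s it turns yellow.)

Cycle length = 52 + 3 + 32 = 87s
t = 34, phase_t = 34 mod 87 = 34
34 < 52 (green end) → GREEN

Answer: green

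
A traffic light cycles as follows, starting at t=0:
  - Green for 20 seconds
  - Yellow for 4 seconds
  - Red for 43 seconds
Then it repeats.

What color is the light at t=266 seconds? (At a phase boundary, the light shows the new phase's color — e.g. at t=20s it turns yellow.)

Answer: red

Derivation:
Cycle length = 20 + 4 + 43 = 67s
t = 266, phase_t = 266 mod 67 = 65
65 >= 24 → RED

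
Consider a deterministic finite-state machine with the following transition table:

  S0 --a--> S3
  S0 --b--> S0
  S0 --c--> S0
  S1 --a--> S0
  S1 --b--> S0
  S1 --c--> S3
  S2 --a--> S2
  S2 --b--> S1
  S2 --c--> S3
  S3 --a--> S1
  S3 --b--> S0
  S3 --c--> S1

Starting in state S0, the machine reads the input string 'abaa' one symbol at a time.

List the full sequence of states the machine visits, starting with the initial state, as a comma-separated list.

Start: S0
  read 'a': S0 --a--> S3
  read 'b': S3 --b--> S0
  read 'a': S0 --a--> S3
  read 'a': S3 --a--> S1

Answer: S0, S3, S0, S3, S1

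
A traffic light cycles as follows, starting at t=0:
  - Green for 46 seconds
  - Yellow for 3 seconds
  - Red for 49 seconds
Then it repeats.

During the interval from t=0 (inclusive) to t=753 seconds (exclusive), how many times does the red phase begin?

Answer: 8

Derivation:
Cycle = 46+3+49 = 98s
red phase starts at t = k*98 + 49 for k=0,1,2,...
Need k*98+49 < 753 → k < 7.184
k ∈ {0, ..., 7} → 8 starts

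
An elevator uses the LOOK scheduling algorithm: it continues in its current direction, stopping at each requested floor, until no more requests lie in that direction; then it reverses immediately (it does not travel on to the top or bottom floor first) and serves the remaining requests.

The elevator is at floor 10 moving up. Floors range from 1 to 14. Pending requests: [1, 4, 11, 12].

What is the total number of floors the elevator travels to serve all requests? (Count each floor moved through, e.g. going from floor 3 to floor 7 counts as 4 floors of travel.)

Start at floor 10 moving up, LOOK stop order: [11, 12, 4, 1]
  10 → 11: |11-10| = 1, total = 1
  11 → 12: |12-11| = 1, total = 2
  12 → 4: |4-12| = 8, total = 10
  4 → 1: |1-4| = 3, total = 13

Answer: 13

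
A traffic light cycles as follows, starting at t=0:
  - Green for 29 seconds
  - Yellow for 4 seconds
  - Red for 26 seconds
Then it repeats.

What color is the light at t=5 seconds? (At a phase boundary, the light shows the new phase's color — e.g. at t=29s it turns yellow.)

Cycle length = 29 + 4 + 26 = 59s
t = 5, phase_t = 5 mod 59 = 5
5 < 29 (green end) → GREEN

Answer: green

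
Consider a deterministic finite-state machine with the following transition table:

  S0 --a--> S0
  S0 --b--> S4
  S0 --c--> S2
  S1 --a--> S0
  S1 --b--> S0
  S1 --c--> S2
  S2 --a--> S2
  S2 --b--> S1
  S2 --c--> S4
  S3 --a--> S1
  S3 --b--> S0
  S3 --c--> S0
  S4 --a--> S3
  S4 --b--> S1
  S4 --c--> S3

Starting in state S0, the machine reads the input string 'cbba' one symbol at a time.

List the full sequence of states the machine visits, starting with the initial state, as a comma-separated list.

Answer: S0, S2, S1, S0, S0

Derivation:
Start: S0
  read 'c': S0 --c--> S2
  read 'b': S2 --b--> S1
  read 'b': S1 --b--> S0
  read 'a': S0 --a--> S0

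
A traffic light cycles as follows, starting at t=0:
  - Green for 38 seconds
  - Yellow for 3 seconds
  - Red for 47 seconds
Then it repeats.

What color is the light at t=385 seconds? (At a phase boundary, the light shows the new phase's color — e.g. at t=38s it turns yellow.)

Answer: green

Derivation:
Cycle length = 38 + 3 + 47 = 88s
t = 385, phase_t = 385 mod 88 = 33
33 < 38 (green end) → GREEN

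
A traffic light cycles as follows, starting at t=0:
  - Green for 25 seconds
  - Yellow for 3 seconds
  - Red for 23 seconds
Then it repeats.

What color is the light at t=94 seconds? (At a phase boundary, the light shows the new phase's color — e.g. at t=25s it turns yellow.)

Answer: red

Derivation:
Cycle length = 25 + 3 + 23 = 51s
t = 94, phase_t = 94 mod 51 = 43
43 >= 28 → RED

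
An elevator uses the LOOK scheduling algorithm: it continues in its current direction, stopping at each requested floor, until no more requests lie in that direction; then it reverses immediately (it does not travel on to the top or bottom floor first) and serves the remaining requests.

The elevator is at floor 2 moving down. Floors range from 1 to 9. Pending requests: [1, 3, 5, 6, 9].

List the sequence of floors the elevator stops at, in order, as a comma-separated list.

Current: 2, moving DOWN
Serve below first (descending): [1]
Then reverse, serve above (ascending): [3, 5, 6, 9]

Answer: 1, 3, 5, 6, 9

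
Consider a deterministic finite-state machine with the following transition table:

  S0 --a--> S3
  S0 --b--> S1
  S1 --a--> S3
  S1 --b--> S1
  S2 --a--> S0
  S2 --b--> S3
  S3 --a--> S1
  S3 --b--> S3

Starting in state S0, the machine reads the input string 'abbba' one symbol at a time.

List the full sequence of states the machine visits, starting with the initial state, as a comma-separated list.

Start: S0
  read 'a': S0 --a--> S3
  read 'b': S3 --b--> S3
  read 'b': S3 --b--> S3
  read 'b': S3 --b--> S3
  read 'a': S3 --a--> S1

Answer: S0, S3, S3, S3, S3, S1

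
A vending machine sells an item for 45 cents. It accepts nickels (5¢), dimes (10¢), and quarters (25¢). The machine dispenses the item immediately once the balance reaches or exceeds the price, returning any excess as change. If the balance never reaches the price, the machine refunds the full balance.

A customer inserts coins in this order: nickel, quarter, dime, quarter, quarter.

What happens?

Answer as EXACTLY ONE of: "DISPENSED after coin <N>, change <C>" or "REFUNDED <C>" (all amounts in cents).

Answer: DISPENSED after coin 4, change 20

Derivation:
Price: 45¢
Coin 1 (nickel, 5¢): balance = 5¢
Coin 2 (quarter, 25¢): balance = 30¢
Coin 3 (dime, 10¢): balance = 40¢
Coin 4 (quarter, 25¢): balance = 65¢
  → balance >= price → DISPENSE, change = 65 - 45 = 20¢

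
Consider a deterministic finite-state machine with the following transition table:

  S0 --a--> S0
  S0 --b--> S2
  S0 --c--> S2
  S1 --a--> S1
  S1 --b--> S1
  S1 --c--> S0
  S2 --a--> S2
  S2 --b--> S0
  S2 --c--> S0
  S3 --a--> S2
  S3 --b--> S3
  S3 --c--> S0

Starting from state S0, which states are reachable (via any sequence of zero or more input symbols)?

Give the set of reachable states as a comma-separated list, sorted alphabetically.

Answer: S0, S2

Derivation:
BFS from S0:
  visit S0: S0--a-->S0 (seen), S0--b-->S2 (new), S0--c-->S2 (seen)
  visit S2: S2--a-->S2 (seen), S2--b-->S0 (seen), S2--c-->S0 (seen)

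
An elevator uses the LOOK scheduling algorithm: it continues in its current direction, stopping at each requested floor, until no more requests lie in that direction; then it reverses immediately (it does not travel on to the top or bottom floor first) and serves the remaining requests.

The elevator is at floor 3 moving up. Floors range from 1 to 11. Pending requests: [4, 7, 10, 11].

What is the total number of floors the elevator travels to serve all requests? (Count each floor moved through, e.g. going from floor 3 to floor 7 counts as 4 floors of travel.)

Answer: 8

Derivation:
Start at floor 3 moving up, LOOK stop order: [4, 7, 10, 11]
  3 → 4: |4-3| = 1, total = 1
  4 → 7: |7-4| = 3, total = 4
  7 → 10: |10-7| = 3, total = 7
  10 → 11: |11-10| = 1, total = 8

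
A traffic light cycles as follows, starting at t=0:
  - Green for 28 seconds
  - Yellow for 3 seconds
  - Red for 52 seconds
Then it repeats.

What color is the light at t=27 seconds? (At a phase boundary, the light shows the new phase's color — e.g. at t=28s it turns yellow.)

Answer: green

Derivation:
Cycle length = 28 + 3 + 52 = 83s
t = 27, phase_t = 27 mod 83 = 27
27 < 28 (green end) → GREEN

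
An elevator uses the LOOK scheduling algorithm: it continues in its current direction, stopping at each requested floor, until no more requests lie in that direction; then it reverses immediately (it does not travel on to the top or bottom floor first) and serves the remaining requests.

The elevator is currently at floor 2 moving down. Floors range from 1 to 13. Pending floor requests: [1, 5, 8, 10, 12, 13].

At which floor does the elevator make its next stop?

Current floor: 2, direction: down
Requests above: [5, 8, 10, 12, 13]
Requests below: [1]
Moving down and requests lie below → nearest below is max([1]) = 1

Answer: 1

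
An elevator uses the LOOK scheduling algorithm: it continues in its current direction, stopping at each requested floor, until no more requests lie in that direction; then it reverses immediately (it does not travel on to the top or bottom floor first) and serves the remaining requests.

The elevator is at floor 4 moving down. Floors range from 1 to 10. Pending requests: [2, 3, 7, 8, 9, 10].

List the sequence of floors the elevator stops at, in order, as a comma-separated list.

Current: 4, moving DOWN
Serve below first (descending): [3, 2]
Then reverse, serve above (ascending): [7, 8, 9, 10]

Answer: 3, 2, 7, 8, 9, 10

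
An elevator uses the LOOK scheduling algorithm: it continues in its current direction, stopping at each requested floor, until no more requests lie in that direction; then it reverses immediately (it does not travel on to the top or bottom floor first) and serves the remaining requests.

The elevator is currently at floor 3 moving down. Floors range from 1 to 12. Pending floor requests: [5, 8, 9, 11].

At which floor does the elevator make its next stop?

Current floor: 3, direction: down
Requests above: [5, 8, 9, 11]
Requests below: []
Moving down but no requests below → reverse; nearest above is min([5, 8, 9, 11]) = 5

Answer: 5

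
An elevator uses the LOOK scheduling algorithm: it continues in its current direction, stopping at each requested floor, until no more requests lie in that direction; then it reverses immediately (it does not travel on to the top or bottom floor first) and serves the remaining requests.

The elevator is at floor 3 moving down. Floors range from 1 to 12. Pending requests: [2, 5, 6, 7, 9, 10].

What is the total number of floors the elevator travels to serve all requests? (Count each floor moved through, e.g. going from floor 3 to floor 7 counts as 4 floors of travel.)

Answer: 9

Derivation:
Start at floor 3 moving down, LOOK stop order: [2, 5, 6, 7, 9, 10]
  3 → 2: |2-3| = 1, total = 1
  2 → 5: |5-2| = 3, total = 4
  5 → 6: |6-5| = 1, total = 5
  6 → 7: |7-6| = 1, total = 6
  7 → 9: |9-7| = 2, total = 8
  9 → 10: |10-9| = 1, total = 9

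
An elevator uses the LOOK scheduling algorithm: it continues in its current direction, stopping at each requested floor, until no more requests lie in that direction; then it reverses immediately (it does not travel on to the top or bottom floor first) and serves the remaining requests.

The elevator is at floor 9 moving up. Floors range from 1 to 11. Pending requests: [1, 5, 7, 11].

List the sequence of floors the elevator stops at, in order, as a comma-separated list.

Answer: 11, 7, 5, 1

Derivation:
Current: 9, moving UP
Serve above first (ascending): [11]
Then reverse, serve below (descending): [7, 5, 1]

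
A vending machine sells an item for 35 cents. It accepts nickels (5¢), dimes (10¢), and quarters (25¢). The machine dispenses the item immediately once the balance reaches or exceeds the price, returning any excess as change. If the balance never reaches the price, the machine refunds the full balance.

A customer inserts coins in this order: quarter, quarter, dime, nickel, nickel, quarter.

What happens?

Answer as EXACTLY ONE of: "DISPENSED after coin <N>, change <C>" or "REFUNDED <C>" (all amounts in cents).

Answer: DISPENSED after coin 2, change 15

Derivation:
Price: 35¢
Coin 1 (quarter, 25¢): balance = 25¢
Coin 2 (quarter, 25¢): balance = 50¢
  → balance >= price → DISPENSE, change = 50 - 35 = 15¢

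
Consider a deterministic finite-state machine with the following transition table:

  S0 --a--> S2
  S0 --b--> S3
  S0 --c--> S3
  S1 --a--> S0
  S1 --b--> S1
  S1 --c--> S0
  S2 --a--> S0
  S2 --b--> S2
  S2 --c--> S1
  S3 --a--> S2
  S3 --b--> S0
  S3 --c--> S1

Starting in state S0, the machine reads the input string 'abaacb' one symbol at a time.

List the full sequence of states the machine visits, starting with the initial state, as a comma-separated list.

Start: S0
  read 'a': S0 --a--> S2
  read 'b': S2 --b--> S2
  read 'a': S2 --a--> S0
  read 'a': S0 --a--> S2
  read 'c': S2 --c--> S1
  read 'b': S1 --b--> S1

Answer: S0, S2, S2, S0, S2, S1, S1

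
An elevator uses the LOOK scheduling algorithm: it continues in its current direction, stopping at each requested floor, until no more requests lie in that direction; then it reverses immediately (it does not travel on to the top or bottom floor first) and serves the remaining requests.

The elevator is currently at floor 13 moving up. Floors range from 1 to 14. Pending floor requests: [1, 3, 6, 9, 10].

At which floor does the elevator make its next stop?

Current floor: 13, direction: up
Requests above: []
Requests below: [1, 3, 6, 9, 10]
Moving up but no requests above → reverse; nearest below is max([1, 3, 6, 9, 10]) = 10

Answer: 10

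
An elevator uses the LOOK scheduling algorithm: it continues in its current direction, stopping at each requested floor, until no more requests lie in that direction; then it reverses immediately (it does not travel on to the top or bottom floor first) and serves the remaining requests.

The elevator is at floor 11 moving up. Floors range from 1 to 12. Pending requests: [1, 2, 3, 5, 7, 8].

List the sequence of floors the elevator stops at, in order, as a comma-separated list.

Current: 11, moving UP
Serve above first (ascending): []
Then reverse, serve below (descending): [8, 7, 5, 3, 2, 1]

Answer: 8, 7, 5, 3, 2, 1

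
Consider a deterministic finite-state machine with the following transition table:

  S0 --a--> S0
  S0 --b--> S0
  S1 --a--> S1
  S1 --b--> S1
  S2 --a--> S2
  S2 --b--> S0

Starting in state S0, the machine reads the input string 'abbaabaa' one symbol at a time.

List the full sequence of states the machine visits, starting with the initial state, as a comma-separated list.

Answer: S0, S0, S0, S0, S0, S0, S0, S0, S0

Derivation:
Start: S0
  read 'a': S0 --a--> S0
  read 'b': S0 --b--> S0
  read 'b': S0 --b--> S0
  read 'a': S0 --a--> S0
  read 'a': S0 --a--> S0
  read 'b': S0 --b--> S0
  read 'a': S0 --a--> S0
  read 'a': S0 --a--> S0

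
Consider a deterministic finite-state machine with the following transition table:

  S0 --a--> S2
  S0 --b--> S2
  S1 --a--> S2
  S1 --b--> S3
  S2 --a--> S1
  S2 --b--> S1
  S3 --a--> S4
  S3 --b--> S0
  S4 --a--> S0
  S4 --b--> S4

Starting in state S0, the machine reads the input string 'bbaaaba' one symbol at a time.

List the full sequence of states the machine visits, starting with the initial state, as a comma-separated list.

Start: S0
  read 'b': S0 --b--> S2
  read 'b': S2 --b--> S1
  read 'a': S1 --a--> S2
  read 'a': S2 --a--> S1
  read 'a': S1 --a--> S2
  read 'b': S2 --b--> S1
  read 'a': S1 --a--> S2

Answer: S0, S2, S1, S2, S1, S2, S1, S2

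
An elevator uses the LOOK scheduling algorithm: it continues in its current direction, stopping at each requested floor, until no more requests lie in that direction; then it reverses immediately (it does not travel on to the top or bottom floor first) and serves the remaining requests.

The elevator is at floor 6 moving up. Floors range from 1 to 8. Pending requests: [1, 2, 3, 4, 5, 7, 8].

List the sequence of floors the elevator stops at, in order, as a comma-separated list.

Answer: 7, 8, 5, 4, 3, 2, 1

Derivation:
Current: 6, moving UP
Serve above first (ascending): [7, 8]
Then reverse, serve below (descending): [5, 4, 3, 2, 1]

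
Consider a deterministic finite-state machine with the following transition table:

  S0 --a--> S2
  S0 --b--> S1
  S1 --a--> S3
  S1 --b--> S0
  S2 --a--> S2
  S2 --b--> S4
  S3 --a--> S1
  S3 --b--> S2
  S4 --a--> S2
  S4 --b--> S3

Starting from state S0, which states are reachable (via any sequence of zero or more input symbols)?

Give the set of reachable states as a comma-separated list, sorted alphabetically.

BFS from S0:
  visit S0: S0--a-->S2 (new), S0--b-->S1 (new)
  visit S2: S2--a-->S2 (seen), S2--b-->S4 (new)
  visit S1: S1--a-->S3 (new), S1--b-->S0 (seen)
  visit S4: S4--a-->S2 (seen), S4--b-->S3 (seen)
  visit S3: S3--a-->S1 (seen), S3--b-->S2 (seen)

Answer: S0, S1, S2, S3, S4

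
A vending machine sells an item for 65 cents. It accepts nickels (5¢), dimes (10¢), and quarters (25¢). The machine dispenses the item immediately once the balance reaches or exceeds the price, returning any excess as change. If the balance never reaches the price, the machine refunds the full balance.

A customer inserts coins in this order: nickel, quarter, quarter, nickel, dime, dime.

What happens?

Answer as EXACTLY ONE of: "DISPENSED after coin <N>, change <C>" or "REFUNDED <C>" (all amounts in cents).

Answer: DISPENSED after coin 5, change 5

Derivation:
Price: 65¢
Coin 1 (nickel, 5¢): balance = 5¢
Coin 2 (quarter, 25¢): balance = 30¢
Coin 3 (quarter, 25¢): balance = 55¢
Coin 4 (nickel, 5¢): balance = 60¢
Coin 5 (dime, 10¢): balance = 70¢
  → balance >= price → DISPENSE, change = 70 - 65 = 5¢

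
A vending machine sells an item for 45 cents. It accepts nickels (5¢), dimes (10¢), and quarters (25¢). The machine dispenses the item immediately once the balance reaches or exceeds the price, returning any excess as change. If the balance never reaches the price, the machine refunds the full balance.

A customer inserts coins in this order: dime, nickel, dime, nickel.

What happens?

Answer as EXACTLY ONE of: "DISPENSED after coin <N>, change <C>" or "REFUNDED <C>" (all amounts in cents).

Answer: REFUNDED 30

Derivation:
Price: 45¢
Coin 1 (dime, 10¢): balance = 10¢
Coin 2 (nickel, 5¢): balance = 15¢
Coin 3 (dime, 10¢): balance = 25¢
Coin 4 (nickel, 5¢): balance = 30¢
All coins inserted, balance 30¢ < price 45¢ → REFUND 30¢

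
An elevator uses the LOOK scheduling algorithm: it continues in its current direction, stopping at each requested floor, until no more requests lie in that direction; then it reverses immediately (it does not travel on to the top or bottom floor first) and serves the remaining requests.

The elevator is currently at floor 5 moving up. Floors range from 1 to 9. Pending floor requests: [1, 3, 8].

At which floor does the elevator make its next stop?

Answer: 8

Derivation:
Current floor: 5, direction: up
Requests above: [8]
Requests below: [1, 3]
Moving up and requests lie above → nearest above is min([8]) = 8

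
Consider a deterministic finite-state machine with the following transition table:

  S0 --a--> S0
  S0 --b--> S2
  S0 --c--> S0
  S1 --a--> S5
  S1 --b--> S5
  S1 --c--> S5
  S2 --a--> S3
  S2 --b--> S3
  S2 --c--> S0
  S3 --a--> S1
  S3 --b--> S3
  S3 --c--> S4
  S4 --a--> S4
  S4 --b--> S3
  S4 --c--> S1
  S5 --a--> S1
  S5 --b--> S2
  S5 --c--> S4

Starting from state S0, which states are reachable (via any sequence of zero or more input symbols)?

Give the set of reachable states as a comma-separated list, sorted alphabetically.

BFS from S0:
  visit S0: S0--a-->S0 (seen), S0--b-->S2 (new), S0--c-->S0 (seen)
  visit S2: S2--a-->S3 (new), S2--b-->S3 (seen), S2--c-->S0 (seen)
  visit S3: S3--a-->S1 (new), S3--b-->S3 (seen), S3--c-->S4 (new)
  visit S1: S1--a-->S5 (new), S1--b-->S5 (seen), S1--c-->S5 (seen)
  visit S4: S4--a-->S4 (seen), S4--b-->S3 (seen), S4--c-->S1 (seen)
  visit S5: S5--a-->S1 (seen), S5--b-->S2 (seen), S5--c-->S4 (seen)

Answer: S0, S1, S2, S3, S4, S5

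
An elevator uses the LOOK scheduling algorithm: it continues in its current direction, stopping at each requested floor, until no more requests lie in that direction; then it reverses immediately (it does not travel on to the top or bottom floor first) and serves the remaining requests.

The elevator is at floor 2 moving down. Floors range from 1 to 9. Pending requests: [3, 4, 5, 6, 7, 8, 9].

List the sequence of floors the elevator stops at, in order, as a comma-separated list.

Current: 2, moving DOWN
Serve below first (descending): []
Then reverse, serve above (ascending): [3, 4, 5, 6, 7, 8, 9]

Answer: 3, 4, 5, 6, 7, 8, 9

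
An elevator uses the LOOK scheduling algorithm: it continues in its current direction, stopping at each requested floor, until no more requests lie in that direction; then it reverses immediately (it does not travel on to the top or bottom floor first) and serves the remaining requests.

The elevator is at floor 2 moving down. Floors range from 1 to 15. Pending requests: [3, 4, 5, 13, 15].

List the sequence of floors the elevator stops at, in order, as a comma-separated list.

Current: 2, moving DOWN
Serve below first (descending): []
Then reverse, serve above (ascending): [3, 4, 5, 13, 15]

Answer: 3, 4, 5, 13, 15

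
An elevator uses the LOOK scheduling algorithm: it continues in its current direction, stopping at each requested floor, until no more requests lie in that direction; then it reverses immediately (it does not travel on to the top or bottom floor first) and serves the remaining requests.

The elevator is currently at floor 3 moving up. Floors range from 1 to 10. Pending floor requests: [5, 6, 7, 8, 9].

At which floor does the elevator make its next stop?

Answer: 5

Derivation:
Current floor: 3, direction: up
Requests above: [5, 6, 7, 8, 9]
Requests below: []
Moving up and requests lie above → nearest above is min([5, 6, 7, 8, 9]) = 5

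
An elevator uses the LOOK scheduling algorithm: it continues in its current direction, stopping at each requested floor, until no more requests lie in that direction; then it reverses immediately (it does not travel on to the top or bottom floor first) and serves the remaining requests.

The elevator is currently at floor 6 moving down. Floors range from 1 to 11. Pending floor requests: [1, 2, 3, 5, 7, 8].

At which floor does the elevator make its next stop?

Current floor: 6, direction: down
Requests above: [7, 8]
Requests below: [1, 2, 3, 5]
Moving down and requests lie below → nearest below is max([1, 2, 3, 5]) = 5

Answer: 5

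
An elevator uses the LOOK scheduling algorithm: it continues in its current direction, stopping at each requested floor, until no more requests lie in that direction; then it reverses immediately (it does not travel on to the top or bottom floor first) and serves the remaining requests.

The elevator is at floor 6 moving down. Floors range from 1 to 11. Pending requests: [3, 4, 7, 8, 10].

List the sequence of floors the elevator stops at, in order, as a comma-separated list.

Current: 6, moving DOWN
Serve below first (descending): [4, 3]
Then reverse, serve above (ascending): [7, 8, 10]

Answer: 4, 3, 7, 8, 10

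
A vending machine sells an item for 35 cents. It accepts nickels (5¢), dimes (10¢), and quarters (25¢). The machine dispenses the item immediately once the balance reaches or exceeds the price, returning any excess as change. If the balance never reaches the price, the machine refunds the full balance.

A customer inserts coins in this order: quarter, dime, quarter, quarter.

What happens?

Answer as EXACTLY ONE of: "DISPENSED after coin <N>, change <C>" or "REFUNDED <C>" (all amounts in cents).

Price: 35¢
Coin 1 (quarter, 25¢): balance = 25¢
Coin 2 (dime, 10¢): balance = 35¢
  → balance >= price → DISPENSE, change = 35 - 35 = 0¢

Answer: DISPENSED after coin 2, change 0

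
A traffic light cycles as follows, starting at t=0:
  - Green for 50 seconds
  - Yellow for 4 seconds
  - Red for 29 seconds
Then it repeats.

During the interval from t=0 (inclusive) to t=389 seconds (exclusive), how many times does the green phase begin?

Cycle = 50+4+29 = 83s
green phase starts at t = k*83 + 0 for k=0,1,2,...
Need k*83+0 < 389 → k < 4.687
k ∈ {0, ..., 4} → 5 starts

Answer: 5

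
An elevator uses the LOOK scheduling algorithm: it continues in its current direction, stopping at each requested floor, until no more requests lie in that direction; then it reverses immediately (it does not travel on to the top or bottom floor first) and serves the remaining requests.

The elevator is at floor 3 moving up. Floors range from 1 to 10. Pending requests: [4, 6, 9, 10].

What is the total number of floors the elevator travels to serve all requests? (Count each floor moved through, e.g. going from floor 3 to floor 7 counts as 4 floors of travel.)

Start at floor 3 moving up, LOOK stop order: [4, 6, 9, 10]
  3 → 4: |4-3| = 1, total = 1
  4 → 6: |6-4| = 2, total = 3
  6 → 9: |9-6| = 3, total = 6
  9 → 10: |10-9| = 1, total = 7

Answer: 7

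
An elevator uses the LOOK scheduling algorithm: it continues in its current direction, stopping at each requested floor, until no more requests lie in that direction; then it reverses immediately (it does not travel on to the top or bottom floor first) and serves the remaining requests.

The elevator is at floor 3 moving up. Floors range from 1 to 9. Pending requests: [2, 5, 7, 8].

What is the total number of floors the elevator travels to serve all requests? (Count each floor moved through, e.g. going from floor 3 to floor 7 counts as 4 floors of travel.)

Start at floor 3 moving up, LOOK stop order: [5, 7, 8, 2]
  3 → 5: |5-3| = 2, total = 2
  5 → 7: |7-5| = 2, total = 4
  7 → 8: |8-7| = 1, total = 5
  8 → 2: |2-8| = 6, total = 11

Answer: 11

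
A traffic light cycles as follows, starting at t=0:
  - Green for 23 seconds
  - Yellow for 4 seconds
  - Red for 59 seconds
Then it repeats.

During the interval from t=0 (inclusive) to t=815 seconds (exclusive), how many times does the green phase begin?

Cycle = 23+4+59 = 86s
green phase starts at t = k*86 + 0 for k=0,1,2,...
Need k*86+0 < 815 → k < 9.477
k ∈ {0, ..., 9} → 10 starts

Answer: 10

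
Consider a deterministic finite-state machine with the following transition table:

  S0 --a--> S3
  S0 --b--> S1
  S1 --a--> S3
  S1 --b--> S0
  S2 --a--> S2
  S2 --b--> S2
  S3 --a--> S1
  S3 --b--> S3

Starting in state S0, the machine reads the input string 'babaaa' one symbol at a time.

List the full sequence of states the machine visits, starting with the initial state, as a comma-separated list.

Answer: S0, S1, S3, S3, S1, S3, S1

Derivation:
Start: S0
  read 'b': S0 --b--> S1
  read 'a': S1 --a--> S3
  read 'b': S3 --b--> S3
  read 'a': S3 --a--> S1
  read 'a': S1 --a--> S3
  read 'a': S3 --a--> S1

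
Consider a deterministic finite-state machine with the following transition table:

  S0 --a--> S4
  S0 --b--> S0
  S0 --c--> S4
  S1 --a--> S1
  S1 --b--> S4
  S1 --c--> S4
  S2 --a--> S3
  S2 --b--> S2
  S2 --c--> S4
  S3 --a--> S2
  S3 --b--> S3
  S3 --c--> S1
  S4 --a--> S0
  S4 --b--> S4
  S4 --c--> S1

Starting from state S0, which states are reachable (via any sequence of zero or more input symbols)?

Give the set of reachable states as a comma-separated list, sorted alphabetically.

Answer: S0, S1, S4

Derivation:
BFS from S0:
  visit S0: S0--a-->S4 (new), S0--b-->S0 (seen), S0--c-->S4 (seen)
  visit S4: S4--a-->S0 (seen), S4--b-->S4 (seen), S4--c-->S1 (new)
  visit S1: S1--a-->S1 (seen), S1--b-->S4 (seen), S1--c-->S4 (seen)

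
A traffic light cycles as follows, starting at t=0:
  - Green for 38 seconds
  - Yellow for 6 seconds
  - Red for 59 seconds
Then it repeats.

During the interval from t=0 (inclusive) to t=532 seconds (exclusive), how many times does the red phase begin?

Cycle = 38+6+59 = 103s
red phase starts at t = k*103 + 44 for k=0,1,2,...
Need k*103+44 < 532 → k < 4.738
k ∈ {0, ..., 4} → 5 starts

Answer: 5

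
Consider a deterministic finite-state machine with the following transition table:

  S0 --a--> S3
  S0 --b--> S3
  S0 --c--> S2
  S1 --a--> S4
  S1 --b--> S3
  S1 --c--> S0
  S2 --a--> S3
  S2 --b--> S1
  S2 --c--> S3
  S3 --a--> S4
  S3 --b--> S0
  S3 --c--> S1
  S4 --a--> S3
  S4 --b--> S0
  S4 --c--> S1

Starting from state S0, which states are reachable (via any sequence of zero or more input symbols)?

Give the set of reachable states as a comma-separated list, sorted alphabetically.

Answer: S0, S1, S2, S3, S4

Derivation:
BFS from S0:
  visit S0: S0--a-->S3 (new), S0--b-->S3 (seen), S0--c-->S2 (new)
  visit S3: S3--a-->S4 (new), S3--b-->S0 (seen), S3--c-->S1 (new)
  visit S2: S2--a-->S3 (seen), S2--b-->S1 (seen), S2--c-->S3 (seen)
  visit S4: S4--a-->S3 (seen), S4--b-->S0 (seen), S4--c-->S1 (seen)
  visit S1: S1--a-->S4 (seen), S1--b-->S3 (seen), S1--c-->S0 (seen)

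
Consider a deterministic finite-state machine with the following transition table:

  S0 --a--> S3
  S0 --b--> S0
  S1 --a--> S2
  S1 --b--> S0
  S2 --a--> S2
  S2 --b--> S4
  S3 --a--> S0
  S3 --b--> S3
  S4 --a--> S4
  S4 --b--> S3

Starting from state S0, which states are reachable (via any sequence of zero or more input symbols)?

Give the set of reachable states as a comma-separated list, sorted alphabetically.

Answer: S0, S3

Derivation:
BFS from S0:
  visit S0: S0--a-->S3 (new), S0--b-->S0 (seen)
  visit S3: S3--a-->S0 (seen), S3--b-->S3 (seen)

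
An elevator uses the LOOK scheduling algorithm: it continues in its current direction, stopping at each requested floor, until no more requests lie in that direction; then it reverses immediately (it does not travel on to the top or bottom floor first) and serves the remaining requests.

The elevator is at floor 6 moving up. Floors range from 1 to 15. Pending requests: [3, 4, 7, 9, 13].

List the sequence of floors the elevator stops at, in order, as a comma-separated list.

Current: 6, moving UP
Serve above first (ascending): [7, 9, 13]
Then reverse, serve below (descending): [4, 3]

Answer: 7, 9, 13, 4, 3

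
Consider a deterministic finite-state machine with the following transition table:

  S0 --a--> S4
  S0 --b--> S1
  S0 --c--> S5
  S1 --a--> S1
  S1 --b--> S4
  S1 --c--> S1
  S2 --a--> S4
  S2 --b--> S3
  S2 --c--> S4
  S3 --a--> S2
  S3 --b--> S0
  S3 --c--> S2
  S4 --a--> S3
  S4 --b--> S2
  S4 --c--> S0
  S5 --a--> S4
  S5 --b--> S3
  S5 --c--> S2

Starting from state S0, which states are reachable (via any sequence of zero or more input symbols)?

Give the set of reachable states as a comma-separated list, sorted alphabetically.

BFS from S0:
  visit S0: S0--a-->S4 (new), S0--b-->S1 (new), S0--c-->S5 (new)
  visit S4: S4--a-->S3 (new), S4--b-->S2 (new), S4--c-->S0 (seen)
  visit S1: S1--a-->S1 (seen), S1--b-->S4 (seen), S1--c-->S1 (seen)
  visit S5: S5--a-->S4 (seen), S5--b-->S3 (seen), S5--c-->S2 (seen)
  visit S3: S3--a-->S2 (seen), S3--b-->S0 (seen), S3--c-->S2 (seen)
  visit S2: S2--a-->S4 (seen), S2--b-->S3 (seen), S2--c-->S4 (seen)

Answer: S0, S1, S2, S3, S4, S5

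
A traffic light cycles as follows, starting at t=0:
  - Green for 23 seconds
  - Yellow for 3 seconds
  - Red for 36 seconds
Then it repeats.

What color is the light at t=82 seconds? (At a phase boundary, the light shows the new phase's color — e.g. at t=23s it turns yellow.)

Cycle length = 23 + 3 + 36 = 62s
t = 82, phase_t = 82 mod 62 = 20
20 < 23 (green end) → GREEN

Answer: green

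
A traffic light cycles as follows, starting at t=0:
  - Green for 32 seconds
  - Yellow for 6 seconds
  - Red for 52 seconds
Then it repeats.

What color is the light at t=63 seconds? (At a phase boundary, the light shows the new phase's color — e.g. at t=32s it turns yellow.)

Cycle length = 32 + 6 + 52 = 90s
t = 63, phase_t = 63 mod 90 = 63
63 >= 38 → RED

Answer: red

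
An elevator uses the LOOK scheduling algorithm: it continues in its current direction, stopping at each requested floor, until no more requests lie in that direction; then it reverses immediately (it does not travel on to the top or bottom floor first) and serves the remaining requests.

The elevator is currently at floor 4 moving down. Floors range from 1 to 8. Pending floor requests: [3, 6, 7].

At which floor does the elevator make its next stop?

Answer: 3

Derivation:
Current floor: 4, direction: down
Requests above: [6, 7]
Requests below: [3]
Moving down and requests lie below → nearest below is max([3]) = 3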